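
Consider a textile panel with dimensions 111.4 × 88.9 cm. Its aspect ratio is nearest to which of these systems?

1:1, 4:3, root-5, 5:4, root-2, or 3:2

5:4

111.4/88.9 ≈ 1.253. Nearest candidates are 5:4 (1.250, off by 0.003) and 4:3 (1.333, off by 0.080).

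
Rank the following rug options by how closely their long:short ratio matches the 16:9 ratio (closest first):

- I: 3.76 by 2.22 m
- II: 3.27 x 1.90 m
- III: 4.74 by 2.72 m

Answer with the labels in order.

III, II, I

Ratios: I = 3.76 / 2.22 ≈ 1.694; II = 3.27 / 1.90 ≈ 1.721; III = 4.74 / 2.72 ≈ 1.743.
|Δ from 1.778|: I 0.084; II 0.057; III 0.035.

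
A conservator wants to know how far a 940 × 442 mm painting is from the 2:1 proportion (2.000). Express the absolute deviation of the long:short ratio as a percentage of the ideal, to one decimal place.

Ratio = 940 / 442 ≈ 2.1267.
Ideal 2:1 = 2.0000. |2.1267 − 2.0000| / 2.0000 ≈ 6.34% → 6.3%.

6.3%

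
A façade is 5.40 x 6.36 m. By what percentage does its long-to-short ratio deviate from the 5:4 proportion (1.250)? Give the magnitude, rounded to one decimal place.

5.8%

Ratio = 6.36 / 5.40 ≈ 1.1778.
Ideal 5:4 = 1.2500. |1.1778 − 1.2500| / 1.2500 ≈ 5.78% → 5.8%.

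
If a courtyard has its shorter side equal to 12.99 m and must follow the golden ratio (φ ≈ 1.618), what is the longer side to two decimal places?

golden ratio ≈ 1.61803.
Longer side = 12.99 × 1.61803 ≈ 21.0182 → 21.02 m.

21.02 m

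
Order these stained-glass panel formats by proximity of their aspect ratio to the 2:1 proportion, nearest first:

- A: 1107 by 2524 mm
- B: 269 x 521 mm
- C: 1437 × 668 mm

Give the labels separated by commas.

Ratios: A = 2524 / 1107 ≈ 2.280; B = 521 / 269 ≈ 1.937; C = 1437 / 668 ≈ 2.151.
|Δ from 2.000|: A 0.280; B 0.063; C 0.151.

B, C, A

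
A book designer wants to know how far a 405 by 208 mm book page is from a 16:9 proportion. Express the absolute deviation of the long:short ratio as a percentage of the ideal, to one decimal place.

Ratio = 405 / 208 ≈ 1.9471.
Ideal 16:9 ≈ 1.7778. |1.9471 − 1.7778| / 1.7778 ≈ 9.52% → 9.5%.

9.5%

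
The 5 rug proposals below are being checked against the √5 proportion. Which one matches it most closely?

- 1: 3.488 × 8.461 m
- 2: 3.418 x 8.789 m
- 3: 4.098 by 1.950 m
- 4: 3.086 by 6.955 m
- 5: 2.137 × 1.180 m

Ratios (long/short): 1 ≈ 2.426; 2 ≈ 2.571; 3 ≈ 2.102; 4 ≈ 2.254; 5 ≈ 1.811.
root-5 ≈ 2.236; option 4 is nearest (Δ 0.018).

4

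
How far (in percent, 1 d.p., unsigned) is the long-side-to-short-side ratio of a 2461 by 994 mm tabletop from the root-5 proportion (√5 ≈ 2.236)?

Ratio = 2461 / 994 ≈ 2.4759.
Ideal root-5 ≈ 2.2361. |2.4759 − 2.2361| / 2.2361 ≈ 10.72% → 10.7%.

10.7%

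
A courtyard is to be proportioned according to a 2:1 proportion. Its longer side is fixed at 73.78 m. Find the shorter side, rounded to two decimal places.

2:1 = 2.00000.
Shorter side = 73.78 ÷ 2.00000 ≈ 36.8900 → 36.89 m.

36.89 m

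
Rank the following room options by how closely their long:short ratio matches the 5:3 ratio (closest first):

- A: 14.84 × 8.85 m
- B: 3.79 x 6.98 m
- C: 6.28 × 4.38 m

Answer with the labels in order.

Ratios: A = 14.84 / 8.85 ≈ 1.677; B = 6.98 / 3.79 ≈ 1.842; C = 6.28 / 4.38 ≈ 1.434.
|Δ from 1.667|: A 0.010; B 0.175; C 0.233.

A, B, C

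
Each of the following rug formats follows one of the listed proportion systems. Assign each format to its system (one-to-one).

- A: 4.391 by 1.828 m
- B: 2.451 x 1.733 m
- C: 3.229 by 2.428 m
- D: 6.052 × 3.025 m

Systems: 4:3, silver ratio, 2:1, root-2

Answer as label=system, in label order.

A=silver ratio, B=root-2, C=4:3, D=2:1

A = 4.391/1.828 ≈ 2.402 → silver ratio (2.414)
B = 2.451/1.733 ≈ 1.414 → root-2 (1.414)
C = 3.229/2.428 ≈ 1.330 → 4:3 (1.333)
D = 6.052/3.025 ≈ 2.001 → 2:1 (2.000)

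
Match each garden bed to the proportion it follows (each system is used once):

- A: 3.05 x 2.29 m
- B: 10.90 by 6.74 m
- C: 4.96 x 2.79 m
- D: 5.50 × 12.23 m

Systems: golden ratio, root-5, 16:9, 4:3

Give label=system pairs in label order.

A=4:3, B=golden ratio, C=16:9, D=root-5

Ratios: A ≈ 1.332; B ≈ 1.617; C ≈ 1.778; D ≈ 2.224.
Targets: golden ratio ≈ 1.618; root-5 ≈ 2.236; 16:9 ≈ 1.778; 4:3 ≈ 1.333.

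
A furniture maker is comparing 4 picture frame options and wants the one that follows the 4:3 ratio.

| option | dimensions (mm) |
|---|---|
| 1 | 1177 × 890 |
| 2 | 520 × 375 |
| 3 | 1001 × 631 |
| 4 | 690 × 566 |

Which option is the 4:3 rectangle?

1

Ratios (long/short): 1 ≈ 1.322; 2 ≈ 1.387; 3 ≈ 1.586; 4 ≈ 1.219.
4:3 ≈ 1.333; option 1 is nearest (Δ 0.011).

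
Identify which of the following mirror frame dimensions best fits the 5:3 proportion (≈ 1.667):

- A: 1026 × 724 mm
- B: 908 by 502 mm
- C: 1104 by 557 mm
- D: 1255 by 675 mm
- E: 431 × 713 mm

Target 5:3 ≈ 1.667.
A: 1.417 (Δ0.250)  B: 1.809 (Δ0.142)  C: 1.982 (Δ0.315)  D: 1.859 (Δ0.192)  E: 1.654 (Δ0.013)

E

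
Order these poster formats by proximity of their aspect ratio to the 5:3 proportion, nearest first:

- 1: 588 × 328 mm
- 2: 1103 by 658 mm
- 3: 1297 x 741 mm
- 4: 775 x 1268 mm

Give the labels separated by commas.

Ratios: 1 = 588 / 328 ≈ 1.793; 2 = 1103 / 658 ≈ 1.676; 3 = 1297 / 741 ≈ 1.750; 4 = 1268 / 775 ≈ 1.636.
|Δ from 1.667|: 1 0.126; 2 0.009; 3 0.083; 4 0.031.

2, 4, 3, 1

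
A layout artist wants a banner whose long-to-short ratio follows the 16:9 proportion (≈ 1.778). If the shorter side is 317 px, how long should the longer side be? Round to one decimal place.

16:9 ≈ 1.77778.
Longer side = 317 × 1.77778 ≈ 563.556 → 563.6 px.

563.6 px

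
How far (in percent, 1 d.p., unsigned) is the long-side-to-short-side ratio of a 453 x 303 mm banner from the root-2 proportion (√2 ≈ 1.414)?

5.7%

Ratio = 453 / 303 ≈ 1.4950.
Ideal root-2 ≈ 1.4142. |1.4950 − 1.4142| / 1.4142 ≈ 5.71% → 5.7%.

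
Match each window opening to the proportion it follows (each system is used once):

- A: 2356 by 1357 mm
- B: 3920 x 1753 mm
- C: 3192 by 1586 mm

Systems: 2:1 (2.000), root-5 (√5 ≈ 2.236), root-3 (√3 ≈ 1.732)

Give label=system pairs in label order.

A=root-3, B=root-5, C=2:1

Ratios: A ≈ 1.736; B ≈ 2.236; C ≈ 2.013.
Targets: 2:1 ≈ 2.000; root-5 ≈ 2.236; root-3 ≈ 1.732.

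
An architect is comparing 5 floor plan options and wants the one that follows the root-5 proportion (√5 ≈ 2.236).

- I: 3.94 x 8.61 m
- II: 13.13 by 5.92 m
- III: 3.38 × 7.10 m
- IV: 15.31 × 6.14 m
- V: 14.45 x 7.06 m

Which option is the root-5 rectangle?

II

Ratios (long/short): I ≈ 2.185; II ≈ 2.218; III ≈ 2.101; IV ≈ 2.493; V ≈ 2.047.
root-5 ≈ 2.236; option II is nearest (Δ 0.018).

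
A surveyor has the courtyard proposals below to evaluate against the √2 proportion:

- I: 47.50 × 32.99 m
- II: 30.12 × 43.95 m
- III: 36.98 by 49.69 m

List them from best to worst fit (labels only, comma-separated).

I, II, III

Ratios: I = 47.50 / 32.99 ≈ 1.440; II = 43.95 / 30.12 ≈ 1.459; III = 49.69 / 36.98 ≈ 1.344.
|Δ from 1.414|: I 0.026; II 0.045; III 0.070.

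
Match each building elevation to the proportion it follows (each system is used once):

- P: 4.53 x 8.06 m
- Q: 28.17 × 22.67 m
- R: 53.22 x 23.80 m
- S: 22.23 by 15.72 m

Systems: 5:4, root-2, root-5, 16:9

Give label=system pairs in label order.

P=16:9, Q=5:4, R=root-5, S=root-2

P = 8.06/4.53 ≈ 1.779 → 16:9 (1.778)
Q = 28.17/22.67 ≈ 1.243 → 5:4 (1.250)
R = 53.22/23.80 ≈ 2.236 → root-5 (2.236)
S = 22.23/15.72 ≈ 1.414 → root-2 (1.414)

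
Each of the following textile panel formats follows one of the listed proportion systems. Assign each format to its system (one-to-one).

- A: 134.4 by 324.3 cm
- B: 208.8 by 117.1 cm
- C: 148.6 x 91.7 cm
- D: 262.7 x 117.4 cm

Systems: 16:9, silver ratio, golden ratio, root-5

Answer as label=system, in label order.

A = 324.3/134.4 ≈ 2.413 → silver ratio (2.414)
B = 208.8/117.1 ≈ 1.783 → 16:9 (1.778)
C = 148.6/91.7 ≈ 1.621 → golden ratio (1.618)
D = 262.7/117.4 ≈ 2.238 → root-5 (2.236)

A=silver ratio, B=16:9, C=golden ratio, D=root-5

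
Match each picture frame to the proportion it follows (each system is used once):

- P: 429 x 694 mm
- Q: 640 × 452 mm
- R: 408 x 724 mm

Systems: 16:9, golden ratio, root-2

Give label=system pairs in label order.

P=golden ratio, Q=root-2, R=16:9

P = 694/429 ≈ 1.618 → golden ratio (1.618)
Q = 640/452 ≈ 1.416 → root-2 (1.414)
R = 724/408 ≈ 1.775 → 16:9 (1.778)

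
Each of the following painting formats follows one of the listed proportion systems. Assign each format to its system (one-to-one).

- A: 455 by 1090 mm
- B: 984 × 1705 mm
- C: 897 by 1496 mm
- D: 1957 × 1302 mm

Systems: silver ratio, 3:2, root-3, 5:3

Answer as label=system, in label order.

A=silver ratio, B=root-3, C=5:3, D=3:2

A = 1090/455 ≈ 2.396 → silver ratio (2.414)
B = 1705/984 ≈ 1.733 → root-3 (1.732)
C = 1496/897 ≈ 1.668 → 5:3 (1.667)
D = 1957/1302 ≈ 1.503 → 3:2 (1.500)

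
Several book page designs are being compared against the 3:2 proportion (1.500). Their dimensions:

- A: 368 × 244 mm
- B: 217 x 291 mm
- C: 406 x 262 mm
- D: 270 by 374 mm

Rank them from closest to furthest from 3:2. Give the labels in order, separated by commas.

A, C, D, B

Ratios: A = 368 / 244 ≈ 1.508; B = 291 / 217 ≈ 1.341; C = 406 / 262 ≈ 1.550; D = 374 / 270 ≈ 1.385.
|Δ from 1.500|: A 0.008; B 0.159; C 0.050; D 0.115.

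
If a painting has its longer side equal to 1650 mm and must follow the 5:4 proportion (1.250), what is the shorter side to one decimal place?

5:4 = 1.25000.
Shorter side = 1650 ÷ 1.25000 ≈ 1320.000 → 1320.0 mm.

1320.0 mm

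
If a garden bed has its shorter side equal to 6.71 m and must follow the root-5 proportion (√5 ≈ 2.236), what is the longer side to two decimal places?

15.00 m

root-5 ≈ 2.23607.
Longer side = 6.71 × 2.23607 ≈ 15.0040 → 15.00 m.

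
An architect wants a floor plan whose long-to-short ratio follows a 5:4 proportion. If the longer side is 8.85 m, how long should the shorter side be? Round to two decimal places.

7.08 m

5:4 = 1.25000.
Shorter side = 8.85 ÷ 1.25000 ≈ 7.0800 → 7.08 m.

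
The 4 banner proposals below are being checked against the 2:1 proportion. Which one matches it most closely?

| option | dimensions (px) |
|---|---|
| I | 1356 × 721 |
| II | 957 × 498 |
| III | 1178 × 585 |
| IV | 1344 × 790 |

III

Target 2:1 ≈ 2.000.
I: 1.881 (Δ0.119)  II: 1.922 (Δ0.078)  III: 2.014 (Δ0.014)  IV: 1.701 (Δ0.299)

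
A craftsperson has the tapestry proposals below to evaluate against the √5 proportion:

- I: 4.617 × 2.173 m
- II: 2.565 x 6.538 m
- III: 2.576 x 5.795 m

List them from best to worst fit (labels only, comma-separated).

III, I, II

Ratios: I = 4.617 / 2.173 ≈ 2.125; II = 6.538 / 2.565 ≈ 2.549; III = 5.795 / 2.576 ≈ 2.250.
|Δ from 2.236|: I 0.111; II 0.313; III 0.014.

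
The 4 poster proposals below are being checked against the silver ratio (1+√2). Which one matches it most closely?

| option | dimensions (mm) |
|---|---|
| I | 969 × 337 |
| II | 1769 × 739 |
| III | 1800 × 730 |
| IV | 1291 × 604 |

Target silver ratio ≈ 2.414.
I: 2.875 (Δ0.461)  II: 2.394 (Δ0.020)  III: 2.466 (Δ0.052)  IV: 2.137 (Δ0.277)

II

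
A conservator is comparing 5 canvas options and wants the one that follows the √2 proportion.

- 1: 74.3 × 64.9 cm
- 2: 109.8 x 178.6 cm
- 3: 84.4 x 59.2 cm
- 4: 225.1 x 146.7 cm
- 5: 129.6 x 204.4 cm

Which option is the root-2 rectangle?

3

Target root-2 ≈ 1.414.
1: 1.145 (Δ0.269)  2: 1.627 (Δ0.213)  3: 1.426 (Δ0.012)  4: 1.534 (Δ0.120)  5: 1.577 (Δ0.163)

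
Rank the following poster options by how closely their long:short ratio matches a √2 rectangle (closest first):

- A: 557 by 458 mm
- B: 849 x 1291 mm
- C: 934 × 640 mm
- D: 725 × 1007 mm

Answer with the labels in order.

D, C, B, A

A: 557/458 ≈ 1.216 → |1.216 − 1.414| = 0.198
B: 1291/849 ≈ 1.521 → |1.521 − 1.414| = 0.107
C: 934/640 ≈ 1.459 → |1.459 − 1.414| = 0.045
D: 1007/725 ≈ 1.389 → |1.389 − 1.414| = 0.025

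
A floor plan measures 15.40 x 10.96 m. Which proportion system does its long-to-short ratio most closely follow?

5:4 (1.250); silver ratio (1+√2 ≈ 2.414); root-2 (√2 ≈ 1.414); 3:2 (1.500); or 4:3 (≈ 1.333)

root-2

15.40/10.96 ≈ 1.405. Nearest candidates are root-2 (1.414, off by 0.009) and 4:3 (1.333, off by 0.072).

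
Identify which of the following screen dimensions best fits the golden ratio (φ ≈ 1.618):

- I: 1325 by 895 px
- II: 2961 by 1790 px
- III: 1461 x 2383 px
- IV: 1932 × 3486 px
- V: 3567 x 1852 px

Target golden ratio ≈ 1.618.
I: 1.480 (Δ0.138)  II: 1.654 (Δ0.036)  III: 1.631 (Δ0.013)  IV: 1.804 (Δ0.186)  V: 1.926 (Δ0.308)

III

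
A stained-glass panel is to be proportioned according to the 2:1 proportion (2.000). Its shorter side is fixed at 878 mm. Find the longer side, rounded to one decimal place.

2:1 = 2.00000.
Longer side = 878 × 2.00000 ≈ 1756.000 → 1756.0 mm.

1756.0 mm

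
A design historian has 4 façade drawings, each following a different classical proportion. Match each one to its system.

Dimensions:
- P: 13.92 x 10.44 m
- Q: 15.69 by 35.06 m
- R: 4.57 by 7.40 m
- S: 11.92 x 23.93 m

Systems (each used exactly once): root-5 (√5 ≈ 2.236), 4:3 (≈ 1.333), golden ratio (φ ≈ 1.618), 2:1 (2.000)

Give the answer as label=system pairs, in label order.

P=4:3, Q=root-5, R=golden ratio, S=2:1

Ratios: P ≈ 1.333; Q ≈ 2.235; R ≈ 1.619; S ≈ 2.008.
Targets: root-5 ≈ 2.236; 4:3 ≈ 1.333; golden ratio ≈ 1.618; 2:1 ≈ 2.000.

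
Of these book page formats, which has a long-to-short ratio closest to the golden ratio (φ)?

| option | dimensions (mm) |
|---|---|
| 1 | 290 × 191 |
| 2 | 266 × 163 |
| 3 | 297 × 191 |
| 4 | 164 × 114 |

Ratios (long/short): 1 ≈ 1.518; 2 ≈ 1.632; 3 ≈ 1.555; 4 ≈ 1.439.
golden ratio ≈ 1.618; option 2 is nearest (Δ 0.014).

2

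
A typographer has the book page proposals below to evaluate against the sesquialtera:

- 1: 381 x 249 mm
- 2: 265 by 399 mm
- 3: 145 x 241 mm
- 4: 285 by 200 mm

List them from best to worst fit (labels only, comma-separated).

1: 381/249 ≈ 1.530 → |1.530 − 1.500| = 0.030
2: 399/265 ≈ 1.506 → |1.506 − 1.500| = 0.006
3: 241/145 ≈ 1.662 → |1.662 − 1.500| = 0.162
4: 285/200 ≈ 1.425 → |1.425 − 1.500| = 0.075

2, 1, 4, 3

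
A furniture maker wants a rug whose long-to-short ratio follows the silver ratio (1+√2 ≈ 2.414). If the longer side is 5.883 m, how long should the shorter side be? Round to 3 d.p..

silver ratio ≈ 2.41421.
Shorter side = 5.883 ÷ 2.41421 ≈ 2.43682 → 2.437 m.

2.437 m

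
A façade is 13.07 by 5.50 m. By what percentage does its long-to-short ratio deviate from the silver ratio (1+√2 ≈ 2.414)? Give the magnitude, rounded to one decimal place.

1.6%

Ratio = 13.07 / 5.50 ≈ 2.3764.
Ideal silver ratio ≈ 2.4142. |2.3764 − 2.4142| / 2.4142 ≈ 1.57% → 1.6%.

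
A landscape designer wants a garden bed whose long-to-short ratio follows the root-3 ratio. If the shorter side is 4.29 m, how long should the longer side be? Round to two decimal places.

root-3 ≈ 1.73205.
Longer side = 4.29 × 1.73205 ≈ 7.4305 → 7.43 m.

7.43 m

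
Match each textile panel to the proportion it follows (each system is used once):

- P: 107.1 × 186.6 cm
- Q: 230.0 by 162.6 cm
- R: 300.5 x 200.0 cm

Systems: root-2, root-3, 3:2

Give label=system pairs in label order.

Ratios: P ≈ 1.742; Q ≈ 1.415; R ≈ 1.502.
Targets: root-2 ≈ 1.414; root-3 ≈ 1.732; 3:2 ≈ 1.500.

P=root-3, Q=root-2, R=3:2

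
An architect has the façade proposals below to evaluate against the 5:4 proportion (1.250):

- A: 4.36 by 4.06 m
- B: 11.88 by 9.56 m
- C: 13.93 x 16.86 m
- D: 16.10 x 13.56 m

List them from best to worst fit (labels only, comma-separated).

B, C, D, A

A: 4.36/4.06 ≈ 1.074 → |1.074 − 1.250| = 0.176
B: 11.88/9.56 ≈ 1.243 → |1.243 − 1.250| = 0.007
C: 16.86/13.93 ≈ 1.210 → |1.210 − 1.250| = 0.040
D: 16.10/13.56 ≈ 1.187 → |1.187 − 1.250| = 0.063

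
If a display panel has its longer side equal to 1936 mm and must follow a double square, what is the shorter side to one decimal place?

968.0 mm

2:1 = 2.00000.
Shorter side = 1936 ÷ 2.00000 ≈ 968.000 → 968.0 mm.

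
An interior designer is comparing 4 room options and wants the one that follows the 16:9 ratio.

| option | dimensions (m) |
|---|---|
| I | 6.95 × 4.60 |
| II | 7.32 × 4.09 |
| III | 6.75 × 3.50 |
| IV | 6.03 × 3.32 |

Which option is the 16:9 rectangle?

Ratios (long/short): I ≈ 1.511; II ≈ 1.790; III ≈ 1.929; IV ≈ 1.816.
16:9 ≈ 1.778; option II is nearest (Δ 0.012).

II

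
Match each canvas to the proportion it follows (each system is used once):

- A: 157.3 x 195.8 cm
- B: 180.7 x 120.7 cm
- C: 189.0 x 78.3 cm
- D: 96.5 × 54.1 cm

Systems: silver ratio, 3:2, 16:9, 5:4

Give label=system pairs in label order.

A=5:4, B=3:2, C=silver ratio, D=16:9

Ratios: A ≈ 1.245; B ≈ 1.497; C ≈ 2.414; D ≈ 1.784.
Targets: silver ratio ≈ 2.414; 3:2 ≈ 1.500; 16:9 ≈ 1.778; 5:4 ≈ 1.250.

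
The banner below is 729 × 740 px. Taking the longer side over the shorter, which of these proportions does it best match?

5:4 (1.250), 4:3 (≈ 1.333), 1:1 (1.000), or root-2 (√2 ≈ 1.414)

1:1

740/729 ≈ 1.015. Nearest candidates are 1:1 (1.000, off by 0.015) and 5:4 (1.250, off by 0.235).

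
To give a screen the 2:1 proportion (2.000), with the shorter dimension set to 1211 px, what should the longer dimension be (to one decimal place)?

2422.0 px

2:1 = 2.00000.
Longer side = 1211 × 2.00000 ≈ 2422.000 → 2422.0 px.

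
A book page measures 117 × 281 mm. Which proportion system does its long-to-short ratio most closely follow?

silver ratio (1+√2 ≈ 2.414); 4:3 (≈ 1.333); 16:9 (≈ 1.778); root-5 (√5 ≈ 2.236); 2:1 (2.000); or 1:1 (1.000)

281/117 ≈ 2.402. Nearest candidates are silver ratio (2.414, off by 0.012) and root-5 (2.236, off by 0.166).

silver ratio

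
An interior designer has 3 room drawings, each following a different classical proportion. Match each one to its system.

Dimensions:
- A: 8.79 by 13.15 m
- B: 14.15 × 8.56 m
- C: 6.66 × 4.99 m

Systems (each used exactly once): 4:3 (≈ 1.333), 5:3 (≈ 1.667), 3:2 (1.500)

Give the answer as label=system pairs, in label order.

A=3:2, B=5:3, C=4:3

A = 13.15/8.79 ≈ 1.496 → 3:2 (1.500)
B = 14.15/8.56 ≈ 1.653 → 5:3 (1.667)
C = 6.66/4.99 ≈ 1.335 → 4:3 (1.333)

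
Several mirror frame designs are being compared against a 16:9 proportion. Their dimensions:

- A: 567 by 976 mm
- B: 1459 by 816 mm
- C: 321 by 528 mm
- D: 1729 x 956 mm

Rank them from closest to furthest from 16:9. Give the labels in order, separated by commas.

B, D, A, C

A: 976/567 ≈ 1.721 → |1.721 − 1.778| = 0.057
B: 1459/816 ≈ 1.788 → |1.788 − 1.778| = 0.010
C: 528/321 ≈ 1.645 → |1.645 − 1.778| = 0.133
D: 1729/956 ≈ 1.809 → |1.809 − 1.778| = 0.031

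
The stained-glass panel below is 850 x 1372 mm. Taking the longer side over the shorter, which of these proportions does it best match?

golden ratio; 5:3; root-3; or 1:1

1372/850 ≈ 1.614. Nearest candidates are golden ratio (1.618, off by 0.004) and 5:3 (1.667, off by 0.053).

golden ratio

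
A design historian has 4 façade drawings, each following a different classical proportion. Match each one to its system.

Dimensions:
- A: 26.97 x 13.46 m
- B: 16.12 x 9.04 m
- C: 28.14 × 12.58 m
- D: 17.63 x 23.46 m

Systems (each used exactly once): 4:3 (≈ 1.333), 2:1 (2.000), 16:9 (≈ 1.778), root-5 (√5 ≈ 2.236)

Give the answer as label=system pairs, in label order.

A=2:1, B=16:9, C=root-5, D=4:3

A = 26.97/13.46 ≈ 2.004 → 2:1 (2.000)
B = 16.12/9.04 ≈ 1.783 → 16:9 (1.778)
C = 28.14/12.58 ≈ 2.237 → root-5 (2.236)
D = 23.46/17.63 ≈ 1.331 → 4:3 (1.333)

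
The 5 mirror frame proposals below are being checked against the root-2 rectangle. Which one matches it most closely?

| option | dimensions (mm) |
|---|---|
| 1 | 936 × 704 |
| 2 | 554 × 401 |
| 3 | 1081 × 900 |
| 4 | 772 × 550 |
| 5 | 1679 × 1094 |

4

Target root-2 ≈ 1.414.
1: 1.330 (Δ0.084)  2: 1.382 (Δ0.032)  3: 1.201 (Δ0.213)  4: 1.404 (Δ0.010)  5: 1.535 (Δ0.121)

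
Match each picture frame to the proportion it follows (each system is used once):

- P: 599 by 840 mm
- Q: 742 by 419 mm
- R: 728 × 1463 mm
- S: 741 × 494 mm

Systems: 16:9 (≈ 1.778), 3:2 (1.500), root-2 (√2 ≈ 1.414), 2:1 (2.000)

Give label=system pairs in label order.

Ratios: P ≈ 1.402; Q ≈ 1.771; R ≈ 2.010; S ≈ 1.500.
Targets: 16:9 ≈ 1.778; 3:2 ≈ 1.500; root-2 ≈ 1.414; 2:1 ≈ 2.000.

P=root-2, Q=16:9, R=2:1, S=3:2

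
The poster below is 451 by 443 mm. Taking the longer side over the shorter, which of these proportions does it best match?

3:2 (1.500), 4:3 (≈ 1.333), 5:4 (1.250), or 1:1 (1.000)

Ratio = 451 / 443 ≈ 1.018.
Distances: 3:2 1.500 (Δ 0.482); 4:3 1.333 (Δ 0.315); 5:4 1.250 (Δ 0.232); 1:1 1.000 (Δ 0.018).

1:1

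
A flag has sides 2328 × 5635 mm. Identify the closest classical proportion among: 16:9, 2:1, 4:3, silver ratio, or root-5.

5635/2328 ≈ 2.421. Nearest candidates are silver ratio (2.414, off by 0.007) and root-5 (2.236, off by 0.185).

silver ratio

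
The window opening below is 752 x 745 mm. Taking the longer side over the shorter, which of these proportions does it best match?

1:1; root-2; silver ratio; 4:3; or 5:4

752/745 ≈ 1.009. Nearest candidates are 1:1 (1.000, off by 0.009) and 5:4 (1.250, off by 0.241).

1:1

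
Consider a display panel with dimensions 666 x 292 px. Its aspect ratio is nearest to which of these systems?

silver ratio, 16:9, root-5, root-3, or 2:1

root-5

Ratio = 666 / 292 ≈ 2.281.
Distances: silver ratio 2.414 (Δ 0.133); 16:9 1.778 (Δ 0.503); root-5 2.236 (Δ 0.045); root-3 1.732 (Δ 0.549); 2:1 2.000 (Δ 0.281).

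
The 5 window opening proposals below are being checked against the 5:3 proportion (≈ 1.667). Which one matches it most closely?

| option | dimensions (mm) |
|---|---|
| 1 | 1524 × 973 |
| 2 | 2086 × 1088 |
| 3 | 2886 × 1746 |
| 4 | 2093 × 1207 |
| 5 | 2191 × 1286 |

Target 5:3 ≈ 1.667.
1: 1.566 (Δ0.101)  2: 1.917 (Δ0.250)  3: 1.653 (Δ0.014)  4: 1.734 (Δ0.067)  5: 1.704 (Δ0.037)

3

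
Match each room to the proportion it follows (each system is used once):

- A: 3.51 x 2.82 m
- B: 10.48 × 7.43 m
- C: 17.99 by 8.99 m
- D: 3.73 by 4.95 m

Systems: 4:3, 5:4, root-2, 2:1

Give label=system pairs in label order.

A=5:4, B=root-2, C=2:1, D=4:3

A = 3.51/2.82 ≈ 1.245 → 5:4 (1.250)
B = 10.48/7.43 ≈ 1.410 → root-2 (1.414)
C = 17.99/8.99 ≈ 2.001 → 2:1 (2.000)
D = 4.95/3.73 ≈ 1.327 → 4:3 (1.333)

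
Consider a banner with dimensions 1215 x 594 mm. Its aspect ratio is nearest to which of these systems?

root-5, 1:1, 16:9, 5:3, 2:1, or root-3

2:1

1215/594 ≈ 2.045. Nearest candidates are 2:1 (2.000, off by 0.045) and root-5 (2.236, off by 0.191).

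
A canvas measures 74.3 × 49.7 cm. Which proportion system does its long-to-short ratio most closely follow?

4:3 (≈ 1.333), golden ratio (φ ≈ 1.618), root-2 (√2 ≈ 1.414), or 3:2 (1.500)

3:2

Ratio = 74.3 / 49.7 ≈ 1.495.
Distances: 4:3 1.333 (Δ 0.162); golden ratio 1.618 (Δ 0.123); root-2 1.414 (Δ 0.081); 3:2 1.500 (Δ 0.005).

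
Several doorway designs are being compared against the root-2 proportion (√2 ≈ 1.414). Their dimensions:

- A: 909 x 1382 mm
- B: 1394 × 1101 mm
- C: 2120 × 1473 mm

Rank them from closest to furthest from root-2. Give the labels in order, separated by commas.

A: 1382/909 ≈ 1.520 → |1.520 − 1.414| = 0.106
B: 1394/1101 ≈ 1.266 → |1.266 − 1.414| = 0.148
C: 2120/1473 ≈ 1.439 → |1.439 − 1.414| = 0.025

C, A, B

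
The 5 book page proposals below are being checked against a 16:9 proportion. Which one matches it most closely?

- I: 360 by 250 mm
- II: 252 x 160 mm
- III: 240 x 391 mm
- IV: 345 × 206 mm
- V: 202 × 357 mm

V

Ratios (long/short): I ≈ 1.440; II ≈ 1.575; III ≈ 1.629; IV ≈ 1.675; V ≈ 1.767.
16:9 ≈ 1.778; option V is nearest (Δ 0.011).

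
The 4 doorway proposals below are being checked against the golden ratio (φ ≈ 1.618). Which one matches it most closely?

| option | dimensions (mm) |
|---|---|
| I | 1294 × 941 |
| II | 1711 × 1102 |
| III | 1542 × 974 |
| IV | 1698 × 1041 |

Target golden ratio ≈ 1.618.
I: 1.375 (Δ0.243)  II: 1.553 (Δ0.065)  III: 1.583 (Δ0.035)  IV: 1.631 (Δ0.013)

IV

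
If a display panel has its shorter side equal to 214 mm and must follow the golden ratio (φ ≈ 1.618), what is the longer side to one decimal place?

346.3 mm

golden ratio ≈ 1.61803.
Longer side = 214 × 1.61803 ≈ 346.258 → 346.3 mm.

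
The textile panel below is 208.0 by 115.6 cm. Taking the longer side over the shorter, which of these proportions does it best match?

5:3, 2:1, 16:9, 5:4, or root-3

208.0/115.6 ≈ 1.799. Nearest candidates are 16:9 (1.778, off by 0.021) and root-3 (1.732, off by 0.067).

16:9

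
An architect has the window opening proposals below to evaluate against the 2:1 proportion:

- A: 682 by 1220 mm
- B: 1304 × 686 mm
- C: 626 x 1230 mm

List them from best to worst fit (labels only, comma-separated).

Ratios: A = 1220 / 682 ≈ 1.789; B = 1304 / 686 ≈ 1.901; C = 1230 / 626 ≈ 1.965.
|Δ from 2.000|: A 0.211; B 0.099; C 0.035.

C, B, A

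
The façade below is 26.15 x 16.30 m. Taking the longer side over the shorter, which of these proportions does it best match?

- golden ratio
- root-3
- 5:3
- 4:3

26.15/16.30 ≈ 1.604. Nearest candidates are golden ratio (1.618, off by 0.014) and 5:3 (1.667, off by 0.063).

golden ratio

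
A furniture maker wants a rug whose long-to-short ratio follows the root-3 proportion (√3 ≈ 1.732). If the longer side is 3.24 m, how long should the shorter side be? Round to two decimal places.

root-3 ≈ 1.73205.
Shorter side = 3.24 ÷ 1.73205 ≈ 1.8706 → 1.87 m.

1.87 m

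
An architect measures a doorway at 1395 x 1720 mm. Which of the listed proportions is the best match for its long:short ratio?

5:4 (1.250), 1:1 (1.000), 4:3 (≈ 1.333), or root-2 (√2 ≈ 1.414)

5:4

Ratio = 1720 / 1395 ≈ 1.233.
Distances: 5:4 1.250 (Δ 0.017); 1:1 1.000 (Δ 0.233); 4:3 1.333 (Δ 0.100); root-2 1.414 (Δ 0.181).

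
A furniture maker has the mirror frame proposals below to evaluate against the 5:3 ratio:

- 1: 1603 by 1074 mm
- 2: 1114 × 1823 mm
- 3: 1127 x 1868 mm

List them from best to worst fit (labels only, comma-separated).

Ratios: 1 = 1603 / 1074 ≈ 1.493; 2 = 1823 / 1114 ≈ 1.636; 3 = 1868 / 1127 ≈ 1.657.
|Δ from 1.667|: 1 0.174; 2 0.031; 3 0.010.

3, 2, 1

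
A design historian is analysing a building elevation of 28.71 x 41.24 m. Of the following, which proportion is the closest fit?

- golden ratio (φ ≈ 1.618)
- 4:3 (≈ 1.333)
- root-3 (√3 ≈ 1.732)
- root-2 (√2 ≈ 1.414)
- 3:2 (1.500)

root-2

41.24/28.71 ≈ 1.436. Nearest candidates are root-2 (1.414, off by 0.022) and 3:2 (1.500, off by 0.064).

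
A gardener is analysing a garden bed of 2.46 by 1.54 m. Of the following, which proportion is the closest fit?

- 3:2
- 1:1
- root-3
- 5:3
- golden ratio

2.46/1.54 ≈ 1.597. Nearest candidates are golden ratio (1.618, off by 0.021) and 5:3 (1.667, off by 0.070).

golden ratio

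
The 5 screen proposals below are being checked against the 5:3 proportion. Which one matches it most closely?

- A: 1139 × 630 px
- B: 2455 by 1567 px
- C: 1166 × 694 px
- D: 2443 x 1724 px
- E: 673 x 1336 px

C

Ratios (long/short): A ≈ 1.808; B ≈ 1.567; C ≈ 1.680; D ≈ 1.417; E ≈ 1.985.
5:3 ≈ 1.667; option C is nearest (Δ 0.013).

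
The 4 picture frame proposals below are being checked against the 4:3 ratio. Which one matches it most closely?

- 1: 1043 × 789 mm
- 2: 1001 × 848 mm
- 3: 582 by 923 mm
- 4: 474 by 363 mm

1

Target 4:3 ≈ 1.333.
1: 1.322 (Δ0.011)  2: 1.180 (Δ0.153)  3: 1.586 (Δ0.253)  4: 1.306 (Δ0.027)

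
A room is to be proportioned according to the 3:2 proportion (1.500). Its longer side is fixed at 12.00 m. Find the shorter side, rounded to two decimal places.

3:2 = 1.50000.
Shorter side = 12.00 ÷ 1.50000 ≈ 8.0000 → 8.00 m.

8.00 m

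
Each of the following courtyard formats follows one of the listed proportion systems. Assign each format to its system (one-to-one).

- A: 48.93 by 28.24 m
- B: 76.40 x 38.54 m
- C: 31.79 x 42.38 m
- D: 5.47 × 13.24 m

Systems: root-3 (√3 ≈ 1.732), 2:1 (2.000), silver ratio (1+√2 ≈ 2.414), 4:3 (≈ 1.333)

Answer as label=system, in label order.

A=root-3, B=2:1, C=4:3, D=silver ratio

A = 48.93/28.24 ≈ 1.733 → root-3 (1.732)
B = 76.40/38.54 ≈ 1.982 → 2:1 (2.000)
C = 42.38/31.79 ≈ 1.333 → 4:3 (1.333)
D = 13.24/5.47 ≈ 2.420 → silver ratio (2.414)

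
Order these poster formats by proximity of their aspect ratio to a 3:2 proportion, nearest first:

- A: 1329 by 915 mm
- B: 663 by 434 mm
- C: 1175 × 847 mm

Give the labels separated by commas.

B, A, C

A: 1329/915 ≈ 1.452 → |1.452 − 1.500| = 0.048
B: 663/434 ≈ 1.528 → |1.528 − 1.500| = 0.028
C: 1175/847 ≈ 1.387 → |1.387 − 1.500| = 0.113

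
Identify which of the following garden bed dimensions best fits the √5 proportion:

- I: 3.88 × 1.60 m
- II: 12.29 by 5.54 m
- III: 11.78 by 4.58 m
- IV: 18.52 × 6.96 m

II

Ratios (long/short): I ≈ 2.425; II ≈ 2.218; III ≈ 2.572; IV ≈ 2.661.
root-5 ≈ 2.236; option II is nearest (Δ 0.018).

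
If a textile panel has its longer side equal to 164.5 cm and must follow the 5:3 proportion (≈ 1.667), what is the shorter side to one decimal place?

98.7 cm

5:3 ≈ 1.66667.
Shorter side = 164.5 ÷ 1.66667 ≈ 98.700 → 98.7 cm.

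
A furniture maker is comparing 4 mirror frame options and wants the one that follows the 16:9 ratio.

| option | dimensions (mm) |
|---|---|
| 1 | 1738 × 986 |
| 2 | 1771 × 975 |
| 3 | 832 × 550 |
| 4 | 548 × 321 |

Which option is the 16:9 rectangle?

1

Target 16:9 ≈ 1.778.
1: 1.763 (Δ0.015)  2: 1.816 (Δ0.038)  3: 1.513 (Δ0.265)  4: 1.707 (Δ0.071)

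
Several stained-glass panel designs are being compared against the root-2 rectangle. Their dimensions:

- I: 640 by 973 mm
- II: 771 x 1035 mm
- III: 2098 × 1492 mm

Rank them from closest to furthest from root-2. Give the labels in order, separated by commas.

I: 973/640 ≈ 1.520 → |1.520 − 1.414| = 0.106
II: 1035/771 ≈ 1.342 → |1.342 − 1.414| = 0.072
III: 2098/1492 ≈ 1.406 → |1.406 − 1.414| = 0.008

III, II, I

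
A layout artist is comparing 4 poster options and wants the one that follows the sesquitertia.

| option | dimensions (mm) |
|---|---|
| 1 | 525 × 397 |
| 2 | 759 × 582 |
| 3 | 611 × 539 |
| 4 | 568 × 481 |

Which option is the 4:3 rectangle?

Target 4:3 ≈ 1.333.
1: 1.322 (Δ0.011)  2: 1.304 (Δ0.029)  3: 1.134 (Δ0.199)  4: 1.181 (Δ0.152)

1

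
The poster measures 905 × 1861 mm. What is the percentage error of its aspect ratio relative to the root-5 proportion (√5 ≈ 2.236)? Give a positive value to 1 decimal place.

8.0%

Ratio = 1861 / 905 ≈ 2.0564.
Ideal root-5 ≈ 2.2361. |2.0564 − 2.2361| / 2.2361 ≈ 8.04% → 8.0%.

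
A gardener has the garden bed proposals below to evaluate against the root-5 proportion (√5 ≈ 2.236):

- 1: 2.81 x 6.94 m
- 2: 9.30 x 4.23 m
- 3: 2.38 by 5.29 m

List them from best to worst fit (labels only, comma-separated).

3, 2, 1

Ratios: 1 = 6.94 / 2.81 ≈ 2.470; 2 = 9.30 / 4.23 ≈ 2.199; 3 = 5.29 / 2.38 ≈ 2.223.
|Δ from 2.236|: 1 0.234; 2 0.037; 3 0.013.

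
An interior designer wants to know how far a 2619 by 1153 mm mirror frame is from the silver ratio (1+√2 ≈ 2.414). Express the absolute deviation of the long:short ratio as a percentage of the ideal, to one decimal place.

5.9%

Ratio = 2619 / 1153 ≈ 2.2715.
Ideal silver ratio ≈ 2.4142. |2.2715 − 2.4142| / 2.4142 ≈ 5.91% → 5.9%.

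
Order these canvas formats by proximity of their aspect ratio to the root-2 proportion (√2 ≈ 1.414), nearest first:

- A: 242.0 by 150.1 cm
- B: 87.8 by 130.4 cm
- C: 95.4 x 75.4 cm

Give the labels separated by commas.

B, C, A

Ratios: A = 242.0 / 150.1 ≈ 1.612; B = 130.4 / 87.8 ≈ 1.485; C = 95.4 / 75.4 ≈ 1.265.
|Δ from 1.414|: A 0.198; B 0.071; C 0.149.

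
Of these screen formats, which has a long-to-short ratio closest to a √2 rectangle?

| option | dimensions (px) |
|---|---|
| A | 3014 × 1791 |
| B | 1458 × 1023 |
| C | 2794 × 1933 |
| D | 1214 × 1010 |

Target root-2 ≈ 1.414.
A: 1.683 (Δ0.269)  B: 1.425 (Δ0.011)  C: 1.445 (Δ0.031)  D: 1.202 (Δ0.212)

B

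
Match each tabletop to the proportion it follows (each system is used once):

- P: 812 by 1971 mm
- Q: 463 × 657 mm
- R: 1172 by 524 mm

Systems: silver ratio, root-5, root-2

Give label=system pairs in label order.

Ratios: P ≈ 2.427; Q ≈ 1.419; R ≈ 2.237.
Targets: silver ratio ≈ 2.414; root-5 ≈ 2.236; root-2 ≈ 1.414.

P=silver ratio, Q=root-2, R=root-5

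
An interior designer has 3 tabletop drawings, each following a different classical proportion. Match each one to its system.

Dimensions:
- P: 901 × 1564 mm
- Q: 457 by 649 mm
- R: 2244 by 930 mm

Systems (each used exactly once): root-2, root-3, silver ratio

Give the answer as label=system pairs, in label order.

P=root-3, Q=root-2, R=silver ratio

P = 1564/901 ≈ 1.736 → root-3 (1.732)
Q = 649/457 ≈ 1.420 → root-2 (1.414)
R = 2244/930 ≈ 2.413 → silver ratio (2.414)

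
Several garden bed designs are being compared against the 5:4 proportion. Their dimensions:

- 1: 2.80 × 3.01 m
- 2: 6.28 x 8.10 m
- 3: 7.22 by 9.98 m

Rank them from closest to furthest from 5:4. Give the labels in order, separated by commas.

2, 3, 1

Ratios: 1 = 3.01 / 2.80 ≈ 1.075; 2 = 8.10 / 6.28 ≈ 1.290; 3 = 9.98 / 7.22 ≈ 1.382.
|Δ from 1.250|: 1 0.175; 2 0.040; 3 0.132.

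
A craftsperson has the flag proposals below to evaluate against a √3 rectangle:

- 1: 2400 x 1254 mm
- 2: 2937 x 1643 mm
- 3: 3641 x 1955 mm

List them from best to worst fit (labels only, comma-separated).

2, 3, 1

1: 2400/1254 ≈ 1.914 → |1.914 − 1.732| = 0.182
2: 2937/1643 ≈ 1.788 → |1.788 − 1.732| = 0.056
3: 3641/1955 ≈ 1.862 → |1.862 − 1.732| = 0.130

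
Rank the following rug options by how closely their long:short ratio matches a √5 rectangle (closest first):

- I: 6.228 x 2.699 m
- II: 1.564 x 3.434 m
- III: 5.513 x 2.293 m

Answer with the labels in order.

I: 6.228/2.699 ≈ 2.308 → |2.308 − 2.236| = 0.072
II: 3.434/1.564 ≈ 2.196 → |2.196 − 2.236| = 0.040
III: 5.513/2.293 ≈ 2.404 → |2.404 − 2.236| = 0.168

II, I, III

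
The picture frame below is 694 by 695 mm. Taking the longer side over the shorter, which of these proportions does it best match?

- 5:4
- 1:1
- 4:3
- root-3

1:1

Ratio = 695 / 694 ≈ 1.001.
Distances: 5:4 1.250 (Δ 0.249); 1:1 1.000 (Δ 0.001); 4:3 1.333 (Δ 0.332); root-3 1.732 (Δ 0.731).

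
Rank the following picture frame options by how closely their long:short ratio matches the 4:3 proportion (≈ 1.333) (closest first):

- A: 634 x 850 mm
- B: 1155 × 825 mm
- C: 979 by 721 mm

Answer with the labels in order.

A, C, B

Ratios: A = 850 / 634 ≈ 1.341; B = 1155 / 825 ≈ 1.400; C = 979 / 721 ≈ 1.358.
|Δ from 1.333|: A 0.008; B 0.067; C 0.025.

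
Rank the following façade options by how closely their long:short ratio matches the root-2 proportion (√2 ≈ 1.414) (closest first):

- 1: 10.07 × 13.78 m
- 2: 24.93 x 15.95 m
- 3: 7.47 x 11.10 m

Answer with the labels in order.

Ratios: 1 = 13.78 / 10.07 ≈ 1.368; 2 = 24.93 / 15.95 ≈ 1.563; 3 = 11.10 / 7.47 ≈ 1.486.
|Δ from 1.414|: 1 0.046; 2 0.149; 3 0.072.

1, 3, 2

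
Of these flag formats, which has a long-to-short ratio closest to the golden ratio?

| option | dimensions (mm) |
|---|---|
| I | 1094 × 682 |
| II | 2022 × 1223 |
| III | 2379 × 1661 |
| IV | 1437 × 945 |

I

Target golden ratio ≈ 1.618.
I: 1.604 (Δ0.014)  II: 1.653 (Δ0.035)  III: 1.432 (Δ0.186)  IV: 1.521 (Δ0.097)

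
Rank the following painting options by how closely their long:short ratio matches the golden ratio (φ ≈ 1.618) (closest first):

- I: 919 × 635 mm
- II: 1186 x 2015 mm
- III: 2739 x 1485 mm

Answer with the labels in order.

I: 919/635 ≈ 1.447 → |1.447 − 1.618| = 0.171
II: 2015/1186 ≈ 1.699 → |1.699 − 1.618| = 0.081
III: 2739/1485 ≈ 1.844 → |1.844 − 1.618| = 0.226

II, I, III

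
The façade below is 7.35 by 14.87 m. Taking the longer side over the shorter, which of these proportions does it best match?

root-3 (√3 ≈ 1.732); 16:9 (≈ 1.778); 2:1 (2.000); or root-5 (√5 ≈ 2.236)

14.87/7.35 ≈ 2.023. Nearest candidates are 2:1 (2.000, off by 0.023) and root-5 (2.236, off by 0.213).

2:1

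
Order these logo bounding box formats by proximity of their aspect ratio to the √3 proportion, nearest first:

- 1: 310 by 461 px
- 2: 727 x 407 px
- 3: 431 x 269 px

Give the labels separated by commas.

2, 3, 1

Ratios: 1 = 461 / 310 ≈ 1.487; 2 = 727 / 407 ≈ 1.786; 3 = 431 / 269 ≈ 1.602.
|Δ from 1.732|: 1 0.245; 2 0.054; 3 0.130.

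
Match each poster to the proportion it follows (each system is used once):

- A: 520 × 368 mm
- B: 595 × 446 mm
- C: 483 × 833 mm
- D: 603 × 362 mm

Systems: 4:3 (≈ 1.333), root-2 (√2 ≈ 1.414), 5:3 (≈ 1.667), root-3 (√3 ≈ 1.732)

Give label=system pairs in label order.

Ratios: A ≈ 1.413; B ≈ 1.334; C ≈ 1.725; D ≈ 1.666.
Targets: 4:3 ≈ 1.333; root-2 ≈ 1.414; 5:3 ≈ 1.667; root-3 ≈ 1.732.

A=root-2, B=4:3, C=root-3, D=5:3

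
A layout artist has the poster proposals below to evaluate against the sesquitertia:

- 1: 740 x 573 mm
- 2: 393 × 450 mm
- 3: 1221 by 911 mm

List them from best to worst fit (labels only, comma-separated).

3, 1, 2

Ratios: 1 = 740 / 573 ≈ 1.291; 2 = 450 / 393 ≈ 1.145; 3 = 1221 / 911 ≈ 1.340.
|Δ from 1.333|: 1 0.042; 2 0.188; 3 0.007.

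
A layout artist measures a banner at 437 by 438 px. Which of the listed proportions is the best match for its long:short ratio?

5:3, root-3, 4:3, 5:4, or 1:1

1:1

Ratio = 438 / 437 ≈ 1.002.
Distances: 5:3 1.667 (Δ 0.665); root-3 1.732 (Δ 0.730); 4:3 1.333 (Δ 0.331); 5:4 1.250 (Δ 0.248); 1:1 1.000 (Δ 0.002).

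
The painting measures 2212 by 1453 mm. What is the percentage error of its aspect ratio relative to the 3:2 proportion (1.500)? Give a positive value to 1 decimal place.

1.5%

Ratio = 2212 / 1453 ≈ 1.5224.
Ideal 3:2 = 1.5000. |1.5224 − 1.5000| / 1.5000 ≈ 1.49% → 1.5%.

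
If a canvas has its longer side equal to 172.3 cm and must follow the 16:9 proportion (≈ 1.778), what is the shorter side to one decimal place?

96.9 cm

16:9 ≈ 1.77778.
Shorter side = 172.3 ÷ 1.77778 ≈ 96.919 → 96.9 cm.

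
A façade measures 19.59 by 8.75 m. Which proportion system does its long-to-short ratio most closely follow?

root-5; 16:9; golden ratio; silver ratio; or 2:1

19.59/8.75 ≈ 2.239. Nearest candidates are root-5 (2.236, off by 0.003) and silver ratio (2.414, off by 0.175).

root-5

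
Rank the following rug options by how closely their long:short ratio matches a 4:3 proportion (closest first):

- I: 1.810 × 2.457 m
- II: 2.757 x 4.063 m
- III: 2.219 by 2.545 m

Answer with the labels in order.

I, II, III

Ratios: I = 2.457 / 1.810 ≈ 1.357; II = 4.063 / 2.757 ≈ 1.474; III = 2.545 / 2.219 ≈ 1.147.
|Δ from 1.333|: I 0.024; II 0.141; III 0.186.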